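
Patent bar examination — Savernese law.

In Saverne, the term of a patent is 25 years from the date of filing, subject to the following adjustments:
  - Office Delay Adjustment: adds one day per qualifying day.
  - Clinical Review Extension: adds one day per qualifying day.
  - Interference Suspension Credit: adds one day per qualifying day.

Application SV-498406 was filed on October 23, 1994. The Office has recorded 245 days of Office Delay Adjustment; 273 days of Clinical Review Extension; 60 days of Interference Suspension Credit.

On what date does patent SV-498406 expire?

2021-05-23

Base term: filing date + 25 years → 23 October 2019.
Office Delay Adjustment: +245 days → 24 June 2020.
Clinical Review Extension: +273 days → 24 March 2021.
Interference Suspension Credit: +60 days → 23 May 2021.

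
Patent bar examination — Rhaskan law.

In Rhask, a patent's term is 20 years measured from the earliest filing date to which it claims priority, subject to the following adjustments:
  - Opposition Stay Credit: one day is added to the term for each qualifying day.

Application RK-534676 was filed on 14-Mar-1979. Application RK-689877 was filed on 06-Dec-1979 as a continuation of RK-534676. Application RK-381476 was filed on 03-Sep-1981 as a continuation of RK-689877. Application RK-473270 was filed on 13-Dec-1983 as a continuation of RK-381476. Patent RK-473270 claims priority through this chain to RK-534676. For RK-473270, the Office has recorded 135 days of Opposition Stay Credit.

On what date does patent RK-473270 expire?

July 27, 1999

Earliest priority filing: 14 March 1979.
Base term: 14 March 1979 + 20 years → 14 March 1999.
Opposition Stay Credit: +135 days → 27 July 1999.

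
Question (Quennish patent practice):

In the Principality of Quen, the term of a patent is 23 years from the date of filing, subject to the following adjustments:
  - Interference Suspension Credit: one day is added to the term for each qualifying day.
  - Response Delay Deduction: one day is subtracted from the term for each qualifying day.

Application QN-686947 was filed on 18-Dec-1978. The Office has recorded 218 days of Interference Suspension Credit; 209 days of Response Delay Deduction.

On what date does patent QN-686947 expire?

2001-12-27

Base term: filing date + 23 years → 18 December 2001.
Interference Suspension Credit: +218 days → 24 July 2002.
Response Delay Deduction: −209 days → 27 December 2001.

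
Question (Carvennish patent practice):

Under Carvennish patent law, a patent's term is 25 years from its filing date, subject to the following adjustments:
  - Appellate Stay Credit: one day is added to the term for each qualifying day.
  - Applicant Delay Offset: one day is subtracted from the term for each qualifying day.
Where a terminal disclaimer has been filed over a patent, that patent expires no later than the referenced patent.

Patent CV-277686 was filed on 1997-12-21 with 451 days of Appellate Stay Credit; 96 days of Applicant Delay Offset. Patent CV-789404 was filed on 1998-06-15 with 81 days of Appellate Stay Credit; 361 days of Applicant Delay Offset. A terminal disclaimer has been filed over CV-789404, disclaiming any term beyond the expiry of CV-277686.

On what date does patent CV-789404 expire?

September 8, 2022

Natural term of CV-789404:
  Base: filing + 25 years → 15 June 2023.
  Appellate Stay Credit: +81 days → 4 September 2023.
  Applicant Delay Offset: −361 days → 8 September 2022.
Expiry of referenced patent CV-277686:
  Base: filing + 25 years → 21 December 2022.
  Appellate Stay Credit: +451 days → 16 March 2024.
  Applicant Delay Offset: −96 days → 11 December 2023.
Terminal disclaimer: CV-789404 expires on the earlier of 8 September 2022 and 11 December 2023.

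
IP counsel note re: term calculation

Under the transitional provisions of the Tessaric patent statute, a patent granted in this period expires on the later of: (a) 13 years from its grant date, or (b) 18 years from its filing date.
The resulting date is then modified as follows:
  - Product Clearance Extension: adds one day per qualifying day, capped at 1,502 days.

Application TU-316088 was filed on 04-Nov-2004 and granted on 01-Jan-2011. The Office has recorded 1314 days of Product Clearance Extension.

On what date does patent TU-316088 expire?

(a) grant + 13 years → 1 January 2024.
(b) filing + 18 years → 4 November 2022.
Later of the two: 1 January 2024.
Product Clearance Extension: 1314 days (within the 1502-day cap) → +1314 days → 7 August 2027.

2027-08-07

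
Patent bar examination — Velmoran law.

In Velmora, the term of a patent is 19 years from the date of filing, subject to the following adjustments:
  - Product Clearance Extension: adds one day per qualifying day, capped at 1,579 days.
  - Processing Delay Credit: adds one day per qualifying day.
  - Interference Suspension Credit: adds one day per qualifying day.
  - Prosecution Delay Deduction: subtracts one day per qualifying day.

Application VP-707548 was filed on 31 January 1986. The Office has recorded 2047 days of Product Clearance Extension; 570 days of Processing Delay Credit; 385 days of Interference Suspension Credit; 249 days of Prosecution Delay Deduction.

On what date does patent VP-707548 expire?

Base term: filing date + 19 years → 31 January 2005.
Product Clearance Extension: 2047 days claimed exceeds the 1579-day cap, so +1579 days → 29 May 2009.
Processing Delay Credit: +570 days → 20 December 2010.
Interference Suspension Credit: +385 days → 9 January 2012.
Prosecution Delay Deduction: −249 days → 5 May 2011.

2011-05-05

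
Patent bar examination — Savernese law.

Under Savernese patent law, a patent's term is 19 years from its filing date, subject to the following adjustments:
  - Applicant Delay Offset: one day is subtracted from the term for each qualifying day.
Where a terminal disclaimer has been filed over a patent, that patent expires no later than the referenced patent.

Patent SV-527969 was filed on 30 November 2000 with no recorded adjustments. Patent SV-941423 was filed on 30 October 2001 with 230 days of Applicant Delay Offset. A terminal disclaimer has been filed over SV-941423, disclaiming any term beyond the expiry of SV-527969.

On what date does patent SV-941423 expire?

2019-11-30

Natural term of SV-941423:
  Base: filing + 19 years → 30 October 2020.
  Applicant Delay Offset: −230 days → 14 March 2020.
Expiry of referenced patent SV-527969:
  Base: filing + 19 years → 30 November 2019.
Terminal disclaimer: SV-941423 expires on the earlier of 14 March 2020 and 30 November 2019.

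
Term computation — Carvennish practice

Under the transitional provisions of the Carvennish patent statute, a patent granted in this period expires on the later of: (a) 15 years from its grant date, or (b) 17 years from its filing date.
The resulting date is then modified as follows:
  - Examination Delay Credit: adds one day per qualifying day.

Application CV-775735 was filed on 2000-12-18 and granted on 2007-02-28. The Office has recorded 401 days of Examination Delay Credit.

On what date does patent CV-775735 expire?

(a) grant + 15 years → 28 February 2022.
(b) filing + 17 years → 18 December 2017.
Later of the two: 28 February 2022.
Examination Delay Credit: +401 days → 5 April 2023.

2023-04-05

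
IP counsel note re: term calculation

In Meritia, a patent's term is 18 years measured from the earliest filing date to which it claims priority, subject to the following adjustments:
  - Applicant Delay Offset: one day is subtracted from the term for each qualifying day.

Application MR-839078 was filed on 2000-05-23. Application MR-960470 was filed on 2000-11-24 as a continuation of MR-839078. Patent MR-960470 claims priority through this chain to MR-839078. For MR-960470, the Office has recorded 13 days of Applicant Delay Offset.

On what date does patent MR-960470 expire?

Earliest priority filing: 23 May 2000.
Base term: 23 May 2000 + 18 years → 23 May 2018.
Applicant Delay Offset: −13 days → 10 May 2018.

May 10, 2018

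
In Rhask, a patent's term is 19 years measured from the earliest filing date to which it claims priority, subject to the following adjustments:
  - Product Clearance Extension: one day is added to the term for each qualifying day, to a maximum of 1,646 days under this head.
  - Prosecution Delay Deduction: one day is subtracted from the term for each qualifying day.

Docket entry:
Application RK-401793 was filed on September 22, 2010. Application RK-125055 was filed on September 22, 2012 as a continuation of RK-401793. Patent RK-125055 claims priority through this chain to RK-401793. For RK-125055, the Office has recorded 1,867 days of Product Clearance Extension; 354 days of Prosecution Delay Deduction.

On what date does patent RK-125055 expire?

Earliest priority filing: 22 September 2010.
Base term: 22 September 2010 + 19 years → 22 September 2029.
Product Clearance Extension: 1867 days claimed exceeds the 1646-day cap, so +1646 days → 26 March 2034.
Prosecution Delay Deduction: −354 days → 6 April 2033.

April 6, 2033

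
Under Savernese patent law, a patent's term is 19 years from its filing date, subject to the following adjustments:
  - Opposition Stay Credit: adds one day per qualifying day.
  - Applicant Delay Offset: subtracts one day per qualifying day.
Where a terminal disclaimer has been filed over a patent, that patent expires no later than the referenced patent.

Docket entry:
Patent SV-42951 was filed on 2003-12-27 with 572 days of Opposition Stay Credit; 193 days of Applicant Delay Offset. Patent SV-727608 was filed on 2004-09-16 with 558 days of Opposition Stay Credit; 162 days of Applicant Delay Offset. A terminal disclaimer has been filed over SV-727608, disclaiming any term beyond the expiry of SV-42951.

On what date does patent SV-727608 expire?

Natural term of SV-727608:
  Base: filing + 19 years → 16 September 2023.
  Opposition Stay Credit: +558 days → 27 March 2025.
  Applicant Delay Offset: −162 days → 16 October 2024.
Expiry of referenced patent SV-42951:
  Base: filing + 19 years → 27 December 2022.
  Opposition Stay Credit: +572 days → 21 July 2024.
  Applicant Delay Offset: −193 days → 10 January 2024.
Terminal disclaimer: SV-727608 expires on the earlier of 16 October 2024 and 10 January 2024.

2024-01-10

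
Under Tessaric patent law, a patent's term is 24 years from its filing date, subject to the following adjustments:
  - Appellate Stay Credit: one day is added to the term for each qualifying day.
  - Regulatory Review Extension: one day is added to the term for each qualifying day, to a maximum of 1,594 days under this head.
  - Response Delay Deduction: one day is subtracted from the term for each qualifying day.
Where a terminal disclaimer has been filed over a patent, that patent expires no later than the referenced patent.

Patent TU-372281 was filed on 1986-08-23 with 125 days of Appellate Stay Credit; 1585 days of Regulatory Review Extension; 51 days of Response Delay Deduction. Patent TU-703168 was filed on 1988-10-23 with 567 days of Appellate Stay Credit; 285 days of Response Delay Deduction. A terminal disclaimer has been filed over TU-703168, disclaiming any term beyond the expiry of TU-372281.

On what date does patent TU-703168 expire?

2013-08-01

Natural term of TU-703168:
  Base: filing + 24 years → 23 October 2012.
  Appellate Stay Credit: +567 days → 13 May 2014.
  Response Delay Deduction: −285 days → 1 August 2013.
Expiry of referenced patent TU-372281:
  Base: filing + 24 years → 23 August 2010.
  Appellate Stay Credit: +125 days → 26 December 2010.
  Regulatory Review Extension: 1585 days (within the 1594-day cap) → +1585 days → 29 April 2015.
  Response Delay Deduction: −51 days → 9 March 2015.
Terminal disclaimer: TU-703168 expires on the earlier of 1 August 2013 and 9 March 2015.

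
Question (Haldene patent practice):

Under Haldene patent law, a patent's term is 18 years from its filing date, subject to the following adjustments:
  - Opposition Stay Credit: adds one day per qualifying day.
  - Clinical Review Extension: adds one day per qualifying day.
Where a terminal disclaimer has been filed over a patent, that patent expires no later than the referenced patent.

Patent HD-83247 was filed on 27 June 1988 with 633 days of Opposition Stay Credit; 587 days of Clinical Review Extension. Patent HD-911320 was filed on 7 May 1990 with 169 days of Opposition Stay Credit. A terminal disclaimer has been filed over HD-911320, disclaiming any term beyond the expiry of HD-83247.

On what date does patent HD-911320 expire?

2008-10-23

Natural term of HD-911320:
  Base: filing + 18 years → 7 May 2008.
  Opposition Stay Credit: +169 days → 23 October 2008.
Expiry of referenced patent HD-83247:
  Base: filing + 18 years → 27 June 2006.
  Opposition Stay Credit: +633 days → 21 March 2008.
  Clinical Review Extension: +587 days → 29 October 2009.
Terminal disclaimer: HD-911320 expires on the earlier of 23 October 2008 and 29 October 2009.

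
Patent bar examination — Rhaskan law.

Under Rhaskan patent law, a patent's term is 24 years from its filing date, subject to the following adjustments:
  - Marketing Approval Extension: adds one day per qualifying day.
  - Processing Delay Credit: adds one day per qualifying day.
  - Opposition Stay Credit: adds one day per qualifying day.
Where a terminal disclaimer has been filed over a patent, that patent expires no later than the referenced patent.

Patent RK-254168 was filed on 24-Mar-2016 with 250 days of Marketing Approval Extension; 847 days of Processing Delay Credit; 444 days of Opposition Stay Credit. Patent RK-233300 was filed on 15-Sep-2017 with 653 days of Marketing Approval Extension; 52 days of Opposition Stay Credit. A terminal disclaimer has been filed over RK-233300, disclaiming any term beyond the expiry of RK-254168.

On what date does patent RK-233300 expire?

Natural term of RK-233300:
  Base: filing + 24 years → 15 September 2041.
  Marketing Approval Extension: +653 days → 30 June 2043.
  Opposition Stay Credit: +52 days → 21 August 2043.
Expiry of referenced patent RK-254168:
  Base: filing + 24 years → 24 March 2040.
  Marketing Approval Extension: +250 days → 29 November 2040.
  Processing Delay Credit: +847 days → 26 March 2043.
  Opposition Stay Credit: +444 days → 12 June 2044.
Terminal disclaimer: RK-233300 expires on the earlier of 21 August 2043 and 12 June 2044.

2043-08-21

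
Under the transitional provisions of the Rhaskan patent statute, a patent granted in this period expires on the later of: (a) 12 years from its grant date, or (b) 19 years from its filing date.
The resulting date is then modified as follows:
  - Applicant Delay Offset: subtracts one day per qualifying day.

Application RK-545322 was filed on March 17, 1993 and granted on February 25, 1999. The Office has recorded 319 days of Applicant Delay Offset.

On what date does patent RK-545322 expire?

2011-05-03

(a) grant + 12 years → 25 February 2011.
(b) filing + 19 years → 17 March 2012.
Later of the two: 17 March 2012.
Applicant Delay Offset: −319 days → 3 May 2011.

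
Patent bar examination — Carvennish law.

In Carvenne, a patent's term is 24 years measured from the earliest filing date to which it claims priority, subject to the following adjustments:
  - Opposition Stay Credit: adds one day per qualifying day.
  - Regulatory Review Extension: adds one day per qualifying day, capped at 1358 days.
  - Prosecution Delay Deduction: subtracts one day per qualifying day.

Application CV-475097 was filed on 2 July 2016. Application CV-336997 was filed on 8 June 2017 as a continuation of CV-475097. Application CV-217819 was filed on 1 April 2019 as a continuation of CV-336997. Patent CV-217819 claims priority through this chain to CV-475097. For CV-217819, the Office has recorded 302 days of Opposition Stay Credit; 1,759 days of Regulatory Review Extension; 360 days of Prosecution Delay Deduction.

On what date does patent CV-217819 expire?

Earliest priority filing: 2 July 2016.
Base term: 2 July 2016 + 24 years → 2 July 2040.
Opposition Stay Credit: +302 days → 30 April 2041.
Regulatory Review Extension: 1759 days claimed exceeds the 1358-day cap, so +1358 days → 17 January 2045.
Prosecution Delay Deduction: −360 days → 23 January 2044.

January 23, 2044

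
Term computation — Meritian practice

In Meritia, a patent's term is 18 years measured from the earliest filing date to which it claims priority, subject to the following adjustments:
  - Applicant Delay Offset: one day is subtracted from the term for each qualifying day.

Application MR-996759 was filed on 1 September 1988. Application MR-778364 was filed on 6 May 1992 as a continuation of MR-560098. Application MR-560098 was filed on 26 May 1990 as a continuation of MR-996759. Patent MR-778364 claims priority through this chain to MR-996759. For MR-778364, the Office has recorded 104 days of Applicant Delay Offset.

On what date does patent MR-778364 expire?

2006-05-20

Earliest priority filing: 1 September 1988.
Base term: 1 September 1988 + 18 years → 1 September 2006.
Applicant Delay Offset: −104 days → 20 May 2006.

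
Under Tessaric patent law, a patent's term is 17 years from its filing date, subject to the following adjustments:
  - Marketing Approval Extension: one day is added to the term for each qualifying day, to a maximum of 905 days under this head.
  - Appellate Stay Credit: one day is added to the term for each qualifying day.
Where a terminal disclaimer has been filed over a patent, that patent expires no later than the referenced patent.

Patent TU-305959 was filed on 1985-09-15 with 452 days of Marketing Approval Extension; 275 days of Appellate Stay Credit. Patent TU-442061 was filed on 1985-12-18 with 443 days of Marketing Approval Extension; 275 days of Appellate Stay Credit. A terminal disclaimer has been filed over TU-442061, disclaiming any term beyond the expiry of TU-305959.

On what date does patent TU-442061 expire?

2004-09-11

Natural term of TU-442061:
  Base: filing + 17 years → 18 December 2002.
  Marketing Approval Extension: 443 days (within the 905-day cap) → +443 days → 5 March 2004.
  Appellate Stay Credit: +275 days → 5 December 2004.
Expiry of referenced patent TU-305959:
  Base: filing + 17 years → 15 September 2002.
  Marketing Approval Extension: 452 days (within the 905-day cap) → +452 days → 11 December 2003.
  Appellate Stay Credit: +275 days → 11 September 2004.
Terminal disclaimer: TU-442061 expires on the earlier of 5 December 2004 and 11 September 2004.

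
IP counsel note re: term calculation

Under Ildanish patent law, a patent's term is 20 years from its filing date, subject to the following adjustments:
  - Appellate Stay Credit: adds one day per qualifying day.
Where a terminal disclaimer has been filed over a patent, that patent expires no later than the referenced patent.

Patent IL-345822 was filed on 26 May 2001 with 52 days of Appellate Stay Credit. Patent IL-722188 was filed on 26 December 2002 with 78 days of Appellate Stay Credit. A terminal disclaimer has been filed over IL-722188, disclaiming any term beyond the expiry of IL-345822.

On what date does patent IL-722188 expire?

July 17, 2021

Natural term of IL-722188:
  Base: filing + 20 years → 26 December 2022.
  Appellate Stay Credit: +78 days → 14 March 2023.
Expiry of referenced patent IL-345822:
  Base: filing + 20 years → 26 May 2021.
  Appellate Stay Credit: +52 days → 17 July 2021.
Terminal disclaimer: IL-722188 expires on the earlier of 14 March 2023 and 17 July 2021.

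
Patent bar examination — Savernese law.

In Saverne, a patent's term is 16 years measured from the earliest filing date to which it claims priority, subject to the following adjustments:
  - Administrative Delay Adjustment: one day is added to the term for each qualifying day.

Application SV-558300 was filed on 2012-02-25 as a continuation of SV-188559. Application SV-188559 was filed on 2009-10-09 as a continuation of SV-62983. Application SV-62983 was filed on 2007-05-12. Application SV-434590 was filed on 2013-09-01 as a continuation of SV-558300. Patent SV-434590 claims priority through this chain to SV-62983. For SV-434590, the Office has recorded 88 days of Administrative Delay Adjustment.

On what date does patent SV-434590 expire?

Earliest priority filing: 12 May 2007.
Base term: 12 May 2007 + 16 years → 12 May 2023.
Administrative Delay Adjustment: +88 days → 8 August 2023.

2023-08-08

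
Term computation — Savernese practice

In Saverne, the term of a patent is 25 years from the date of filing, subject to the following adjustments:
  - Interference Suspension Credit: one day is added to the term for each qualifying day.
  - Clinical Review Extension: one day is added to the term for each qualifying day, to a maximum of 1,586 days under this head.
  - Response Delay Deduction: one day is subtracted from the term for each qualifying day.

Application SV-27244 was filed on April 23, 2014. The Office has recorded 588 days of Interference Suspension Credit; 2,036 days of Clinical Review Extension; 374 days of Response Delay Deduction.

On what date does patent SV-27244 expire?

March 27, 2044

Base term: filing date + 25 years → 23 April 2039.
Interference Suspension Credit: +588 days → 1 December 2040.
Clinical Review Extension: 2036 days claimed exceeds the 1586-day cap, so +1586 days → 5 April 2045.
Response Delay Deduction: −374 days → 27 March 2044.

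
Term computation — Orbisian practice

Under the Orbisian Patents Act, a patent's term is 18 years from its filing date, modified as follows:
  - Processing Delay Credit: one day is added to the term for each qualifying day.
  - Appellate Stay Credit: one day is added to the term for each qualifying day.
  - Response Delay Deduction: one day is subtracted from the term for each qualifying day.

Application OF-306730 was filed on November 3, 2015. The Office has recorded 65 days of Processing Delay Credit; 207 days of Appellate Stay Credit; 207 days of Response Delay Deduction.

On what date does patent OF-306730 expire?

2034-01-07

Base term: filing date + 18 years → 3 November 2033.
Processing Delay Credit: +65 days → 7 January 2034.
Appellate Stay Credit: +207 days → 2 August 2034.
Response Delay Deduction: −207 days → 7 January 2034.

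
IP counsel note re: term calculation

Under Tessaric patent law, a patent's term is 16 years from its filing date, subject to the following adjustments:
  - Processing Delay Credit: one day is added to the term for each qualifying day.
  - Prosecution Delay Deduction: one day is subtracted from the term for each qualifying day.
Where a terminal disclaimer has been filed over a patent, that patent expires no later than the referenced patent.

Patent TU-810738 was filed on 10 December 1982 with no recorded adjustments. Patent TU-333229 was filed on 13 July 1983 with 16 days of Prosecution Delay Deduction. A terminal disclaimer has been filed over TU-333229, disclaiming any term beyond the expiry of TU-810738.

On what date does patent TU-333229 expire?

1998-12-10

Natural term of TU-333229:
  Base: filing + 16 years → 13 July 1999.
  Prosecution Delay Deduction: −16 days → 27 June 1999.
Expiry of referenced patent TU-810738:
  Base: filing + 16 years → 10 December 1998.
Terminal disclaimer: TU-333229 expires on the earlier of 27 June 1999 and 10 December 1998.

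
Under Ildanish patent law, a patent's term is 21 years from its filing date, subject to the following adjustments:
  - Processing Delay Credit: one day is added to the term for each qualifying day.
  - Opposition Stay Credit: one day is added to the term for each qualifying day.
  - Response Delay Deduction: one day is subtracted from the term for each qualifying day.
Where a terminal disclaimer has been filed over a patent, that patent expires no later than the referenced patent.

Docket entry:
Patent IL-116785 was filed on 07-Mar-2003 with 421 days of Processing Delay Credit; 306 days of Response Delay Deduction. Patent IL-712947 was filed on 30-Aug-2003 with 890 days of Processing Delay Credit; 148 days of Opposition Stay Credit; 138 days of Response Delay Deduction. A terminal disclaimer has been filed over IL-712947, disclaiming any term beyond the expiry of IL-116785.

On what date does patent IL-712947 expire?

Natural term of IL-712947:
  Base: filing + 21 years → 30 August 2024.
  Processing Delay Credit: +890 days → 6 February 2027.
  Opposition Stay Credit: +148 days → 4 July 2027.
  Response Delay Deduction: −138 days → 16 February 2027.
Expiry of referenced patent IL-116785:
  Base: filing + 21 years → 7 March 2024.
  Processing Delay Credit: +421 days → 2 May 2025.
  Response Delay Deduction: −306 days → 30 June 2024.
Terminal disclaimer: IL-712947 expires on the earlier of 16 February 2027 and 30 June 2024.

June 30, 2024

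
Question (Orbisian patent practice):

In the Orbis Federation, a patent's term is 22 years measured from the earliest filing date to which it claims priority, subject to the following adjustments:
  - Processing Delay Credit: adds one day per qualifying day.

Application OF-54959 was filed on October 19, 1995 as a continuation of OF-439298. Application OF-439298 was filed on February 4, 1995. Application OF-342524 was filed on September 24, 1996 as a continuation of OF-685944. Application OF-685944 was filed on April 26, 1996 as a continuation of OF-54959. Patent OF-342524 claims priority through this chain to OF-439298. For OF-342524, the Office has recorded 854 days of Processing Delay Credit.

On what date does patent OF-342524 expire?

Earliest priority filing: 4 February 1995.
Base term: 4 February 1995 + 22 years → 4 February 2017.
Processing Delay Credit: +854 days → 8 June 2019.

June 8, 2019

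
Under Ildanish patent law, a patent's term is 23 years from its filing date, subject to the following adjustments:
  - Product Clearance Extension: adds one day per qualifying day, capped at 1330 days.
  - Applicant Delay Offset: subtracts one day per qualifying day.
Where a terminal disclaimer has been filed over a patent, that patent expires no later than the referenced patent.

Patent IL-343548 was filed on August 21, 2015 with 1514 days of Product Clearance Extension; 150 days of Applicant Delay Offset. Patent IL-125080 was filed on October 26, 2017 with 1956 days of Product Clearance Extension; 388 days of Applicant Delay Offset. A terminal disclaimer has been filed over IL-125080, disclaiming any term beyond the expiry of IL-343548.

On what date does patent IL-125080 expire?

Natural term of IL-125080:
  Base: filing + 23 years → 26 October 2040.
  Product Clearance Extension: 1956 days claimed exceeds the 1330-day cap, so +1330 days → 17 June 2044.
  Applicant Delay Offset: −388 days → 26 May 2043.
Expiry of referenced patent IL-343548:
  Base: filing + 23 years → 21 August 2038.
  Product Clearance Extension: 1514 days claimed exceeds the 1330-day cap, so +1330 days → 12 April 2042.
  Applicant Delay Offset: −150 days → 13 November 2041.
Terminal disclaimer: IL-125080 expires on the earlier of 26 May 2043 and 13 November 2041.

2041-11-13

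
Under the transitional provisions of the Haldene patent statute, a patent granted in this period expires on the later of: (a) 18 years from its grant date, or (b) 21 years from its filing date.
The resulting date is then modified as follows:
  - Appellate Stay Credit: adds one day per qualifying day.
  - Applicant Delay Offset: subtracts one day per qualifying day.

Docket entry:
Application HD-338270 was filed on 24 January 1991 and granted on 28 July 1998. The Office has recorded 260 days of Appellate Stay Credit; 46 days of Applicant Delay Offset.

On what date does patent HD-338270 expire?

(a) grant + 18 years → 28 July 2016.
(b) filing + 21 years → 24 January 2012.
Later of the two: 28 July 2016.
Appellate Stay Credit: +260 days → 14 April 2017.
Applicant Delay Offset: −46 days → 27 February 2017.

February 27, 2017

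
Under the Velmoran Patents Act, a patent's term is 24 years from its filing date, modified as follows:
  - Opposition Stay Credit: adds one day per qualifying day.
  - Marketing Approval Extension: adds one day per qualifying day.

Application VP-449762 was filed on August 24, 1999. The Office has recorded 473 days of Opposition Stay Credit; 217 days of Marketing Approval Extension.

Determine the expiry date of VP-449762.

July 14, 2025

Base term: filing date + 24 years → 24 August 2023.
Opposition Stay Credit: +473 days → 9 December 2024.
Marketing Approval Extension: +217 days → 14 July 2025.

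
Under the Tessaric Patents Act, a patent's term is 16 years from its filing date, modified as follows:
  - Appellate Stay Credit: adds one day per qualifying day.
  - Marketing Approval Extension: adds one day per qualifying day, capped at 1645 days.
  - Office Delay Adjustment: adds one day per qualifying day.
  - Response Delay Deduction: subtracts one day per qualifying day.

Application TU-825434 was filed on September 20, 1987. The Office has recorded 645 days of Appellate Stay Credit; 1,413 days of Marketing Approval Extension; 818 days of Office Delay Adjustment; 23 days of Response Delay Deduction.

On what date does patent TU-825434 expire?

July 13, 2011

Base term: filing date + 16 years → 20 September 2003.
Appellate Stay Credit: +645 days → 26 June 2005.
Marketing Approval Extension: 1413 days (within the 1645-day cap) → +1413 days → 9 May 2009.
Office Delay Adjustment: +818 days → 5 August 2011.
Response Delay Deduction: −23 days → 13 July 2011.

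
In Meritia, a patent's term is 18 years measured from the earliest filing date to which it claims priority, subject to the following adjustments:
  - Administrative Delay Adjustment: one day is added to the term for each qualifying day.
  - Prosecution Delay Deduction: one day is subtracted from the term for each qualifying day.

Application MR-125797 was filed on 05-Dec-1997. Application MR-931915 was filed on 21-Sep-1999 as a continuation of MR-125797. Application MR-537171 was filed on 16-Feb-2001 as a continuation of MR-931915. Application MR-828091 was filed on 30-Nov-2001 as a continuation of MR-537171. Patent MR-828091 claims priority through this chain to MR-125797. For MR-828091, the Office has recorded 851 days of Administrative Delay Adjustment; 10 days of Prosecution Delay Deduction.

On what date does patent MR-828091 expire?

Earliest priority filing: 5 December 1997.
Base term: 5 December 1997 + 18 years → 5 December 2015.
Administrative Delay Adjustment: +851 days → 4 April 2018.
Prosecution Delay Deduction: −10 days → 25 March 2018.

2018-03-25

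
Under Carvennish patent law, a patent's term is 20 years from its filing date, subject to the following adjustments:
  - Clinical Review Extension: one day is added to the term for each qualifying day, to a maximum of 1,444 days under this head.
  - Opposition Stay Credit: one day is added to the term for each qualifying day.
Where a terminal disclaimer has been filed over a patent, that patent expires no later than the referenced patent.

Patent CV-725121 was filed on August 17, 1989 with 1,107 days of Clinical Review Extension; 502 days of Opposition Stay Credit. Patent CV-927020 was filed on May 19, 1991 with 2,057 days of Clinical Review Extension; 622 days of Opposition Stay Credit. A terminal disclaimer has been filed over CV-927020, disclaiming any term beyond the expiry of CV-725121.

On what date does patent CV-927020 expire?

2014-01-12

Natural term of CV-927020:
  Base: filing + 20 years → 19 May 2011.
  Clinical Review Extension: 2057 days claimed exceeds the 1444-day cap, so +1444 days → 2 May 2015.
  Opposition Stay Credit: +622 days → 13 January 2017.
Expiry of referenced patent CV-725121:
  Base: filing + 20 years → 17 August 2009.
  Clinical Review Extension: 1107 days (within the 1444-day cap) → +1107 days → 28 August 2012.
  Opposition Stay Credit: +502 days → 12 January 2014.
Terminal disclaimer: CV-927020 expires on the earlier of 13 January 2017 and 12 January 2014.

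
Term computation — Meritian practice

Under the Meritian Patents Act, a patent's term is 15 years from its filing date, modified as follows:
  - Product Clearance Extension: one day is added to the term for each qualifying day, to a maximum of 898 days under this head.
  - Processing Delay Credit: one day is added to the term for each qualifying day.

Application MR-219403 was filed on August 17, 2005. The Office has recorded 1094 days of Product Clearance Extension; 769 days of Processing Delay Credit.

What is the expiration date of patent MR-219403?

Base term: filing date + 15 years → 17 August 2020.
Product Clearance Extension: 1094 days claimed exceeds the 898-day cap, so +898 days → 1 February 2023.
Processing Delay Credit: +769 days → 11 March 2025.

2025-03-11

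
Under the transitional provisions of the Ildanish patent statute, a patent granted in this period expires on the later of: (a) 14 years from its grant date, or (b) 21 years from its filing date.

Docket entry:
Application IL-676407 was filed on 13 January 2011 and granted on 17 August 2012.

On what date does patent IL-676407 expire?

2032-01-13

(a) grant + 14 years → 17 August 2026.
(b) filing + 21 years → 13 January 2032.
Later of the two: 13 January 2032.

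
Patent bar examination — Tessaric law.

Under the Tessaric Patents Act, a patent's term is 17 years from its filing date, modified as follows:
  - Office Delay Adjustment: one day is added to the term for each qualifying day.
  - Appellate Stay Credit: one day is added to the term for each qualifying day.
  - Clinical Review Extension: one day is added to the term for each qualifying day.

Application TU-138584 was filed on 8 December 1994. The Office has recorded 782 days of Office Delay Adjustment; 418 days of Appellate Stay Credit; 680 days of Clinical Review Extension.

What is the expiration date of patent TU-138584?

January 30, 2017

Base term: filing date + 17 years → 8 December 2011.
Office Delay Adjustment: +782 days → 28 January 2014.
Appellate Stay Credit: +418 days → 22 March 2015.
Clinical Review Extension: +680 days → 30 January 2017.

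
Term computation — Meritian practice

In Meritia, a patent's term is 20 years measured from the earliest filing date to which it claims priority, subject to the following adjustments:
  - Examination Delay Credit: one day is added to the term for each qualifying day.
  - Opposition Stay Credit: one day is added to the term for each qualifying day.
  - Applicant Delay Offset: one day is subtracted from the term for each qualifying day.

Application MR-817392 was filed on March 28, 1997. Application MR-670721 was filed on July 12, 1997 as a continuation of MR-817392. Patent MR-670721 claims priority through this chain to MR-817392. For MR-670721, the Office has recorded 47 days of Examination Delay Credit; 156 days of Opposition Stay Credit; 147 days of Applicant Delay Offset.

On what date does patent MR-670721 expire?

Earliest priority filing: 28 March 1997.
Base term: 28 March 1997 + 20 years → 28 March 2017.
Examination Delay Credit: +47 days → 14 May 2017.
Opposition Stay Credit: +156 days → 17 October 2017.
Applicant Delay Offset: −147 days → 23 May 2017.

2017-05-23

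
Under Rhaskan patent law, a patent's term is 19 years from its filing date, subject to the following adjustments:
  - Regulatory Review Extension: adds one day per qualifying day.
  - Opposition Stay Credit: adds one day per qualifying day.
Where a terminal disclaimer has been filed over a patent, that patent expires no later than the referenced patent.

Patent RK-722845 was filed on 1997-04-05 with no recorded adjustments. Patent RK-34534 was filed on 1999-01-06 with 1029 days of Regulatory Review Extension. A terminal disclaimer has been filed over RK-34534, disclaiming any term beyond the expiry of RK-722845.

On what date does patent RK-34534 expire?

Natural term of RK-34534:
  Base: filing + 19 years → 6 January 2018.
  Regulatory Review Extension: +1029 days → 31 October 2020.
Expiry of referenced patent RK-722845:
  Base: filing + 19 years → 5 April 2016.
Terminal disclaimer: RK-34534 expires on the earlier of 31 October 2020 and 5 April 2016.

2016-04-05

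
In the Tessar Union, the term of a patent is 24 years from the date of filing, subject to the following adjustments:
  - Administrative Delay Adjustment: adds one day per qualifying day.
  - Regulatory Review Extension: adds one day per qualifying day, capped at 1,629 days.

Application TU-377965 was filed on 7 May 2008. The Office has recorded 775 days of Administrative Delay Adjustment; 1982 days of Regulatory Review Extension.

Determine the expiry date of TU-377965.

December 6, 2038

Base term: filing date + 24 years → 7 May 2032.
Administrative Delay Adjustment: +775 days → 21 June 2034.
Regulatory Review Extension: 1982 days claimed exceeds the 1629-day cap, so +1629 days → 6 December 2038.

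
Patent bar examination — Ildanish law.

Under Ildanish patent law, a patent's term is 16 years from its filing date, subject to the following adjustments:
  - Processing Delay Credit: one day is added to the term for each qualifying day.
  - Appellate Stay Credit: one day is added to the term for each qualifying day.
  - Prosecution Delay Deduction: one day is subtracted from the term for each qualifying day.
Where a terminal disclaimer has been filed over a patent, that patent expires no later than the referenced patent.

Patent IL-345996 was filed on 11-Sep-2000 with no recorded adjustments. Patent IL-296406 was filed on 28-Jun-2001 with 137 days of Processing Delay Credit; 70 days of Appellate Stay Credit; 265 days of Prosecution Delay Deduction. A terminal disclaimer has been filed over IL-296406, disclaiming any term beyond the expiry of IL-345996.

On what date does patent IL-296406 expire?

2016-09-11

Natural term of IL-296406:
  Base: filing + 16 years → 28 June 2017.
  Processing Delay Credit: +137 days → 12 November 2017.
  Appellate Stay Credit: +70 days → 21 January 2018.
  Prosecution Delay Deduction: −265 days → 1 May 2017.
Expiry of referenced patent IL-345996:
  Base: filing + 16 years → 11 September 2016.
Terminal disclaimer: IL-296406 expires on the earlier of 1 May 2017 and 11 September 2016.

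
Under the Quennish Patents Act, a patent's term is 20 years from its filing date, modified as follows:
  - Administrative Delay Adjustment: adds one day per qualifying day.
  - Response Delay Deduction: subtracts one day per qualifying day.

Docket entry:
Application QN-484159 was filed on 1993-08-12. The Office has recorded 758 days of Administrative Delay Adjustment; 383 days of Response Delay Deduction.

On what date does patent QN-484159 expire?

Base term: filing date + 20 years → 12 August 2013.
Administrative Delay Adjustment: +758 days → 9 September 2015.
Response Delay Deduction: −383 days → 22 August 2014.

August 22, 2014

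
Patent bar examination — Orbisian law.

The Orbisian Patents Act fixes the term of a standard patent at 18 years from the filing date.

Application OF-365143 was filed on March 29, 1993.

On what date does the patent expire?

Filing date + 18 years → 29 March 2011.

March 29, 2011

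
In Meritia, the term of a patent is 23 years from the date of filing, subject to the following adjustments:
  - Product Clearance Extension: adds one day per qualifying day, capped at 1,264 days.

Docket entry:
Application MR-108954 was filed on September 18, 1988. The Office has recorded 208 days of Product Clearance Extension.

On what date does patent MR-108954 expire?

April 13, 2012

Base term: filing date + 23 years → 18 September 2011.
Product Clearance Extension: 208 days (within the 1264-day cap) → +208 days → 13 April 2012.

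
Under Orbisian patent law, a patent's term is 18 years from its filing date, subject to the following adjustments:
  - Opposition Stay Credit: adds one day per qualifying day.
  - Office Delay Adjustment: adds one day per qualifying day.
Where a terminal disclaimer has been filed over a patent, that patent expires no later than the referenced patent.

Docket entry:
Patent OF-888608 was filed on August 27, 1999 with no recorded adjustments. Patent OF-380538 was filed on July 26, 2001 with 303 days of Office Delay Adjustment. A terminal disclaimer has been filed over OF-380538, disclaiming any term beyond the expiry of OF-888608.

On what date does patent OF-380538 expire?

Natural term of OF-380538:
  Base: filing + 18 years → 26 July 2019.
  Office Delay Adjustment: +303 days → 24 May 2020.
Expiry of referenced patent OF-888608:
  Base: filing + 18 years → 27 August 2017.
Terminal disclaimer: OF-380538 expires on the earlier of 24 May 2020 and 27 August 2017.

August 27, 2017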